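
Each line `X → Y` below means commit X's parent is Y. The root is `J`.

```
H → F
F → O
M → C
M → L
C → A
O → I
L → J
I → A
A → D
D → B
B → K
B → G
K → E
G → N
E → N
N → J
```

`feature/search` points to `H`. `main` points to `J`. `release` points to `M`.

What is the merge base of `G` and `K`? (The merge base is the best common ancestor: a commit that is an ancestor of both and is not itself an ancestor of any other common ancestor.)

N

Ancestors of G: {G, J, N}.
Ancestors of K: {E, J, K, N}.
Common ancestors: {J, N}.
Among these, N is not an ancestor of any other common ancestor — it is the merge base.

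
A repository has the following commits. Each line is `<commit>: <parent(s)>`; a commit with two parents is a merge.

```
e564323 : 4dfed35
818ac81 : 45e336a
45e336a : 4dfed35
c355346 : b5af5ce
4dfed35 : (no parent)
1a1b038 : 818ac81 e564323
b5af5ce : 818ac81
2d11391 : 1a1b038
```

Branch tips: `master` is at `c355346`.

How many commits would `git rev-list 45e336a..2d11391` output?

Reachable from 2d11391: {1a1b038, 2d11391, 45e336a, 4dfed35, 818ac81, e564323}.
Reachable from 45e336a: {45e336a, 4dfed35}.
In 2d11391's history but not 45e336a's: {1a1b038, 2d11391, 818ac81, e564323} — 4 commits.

4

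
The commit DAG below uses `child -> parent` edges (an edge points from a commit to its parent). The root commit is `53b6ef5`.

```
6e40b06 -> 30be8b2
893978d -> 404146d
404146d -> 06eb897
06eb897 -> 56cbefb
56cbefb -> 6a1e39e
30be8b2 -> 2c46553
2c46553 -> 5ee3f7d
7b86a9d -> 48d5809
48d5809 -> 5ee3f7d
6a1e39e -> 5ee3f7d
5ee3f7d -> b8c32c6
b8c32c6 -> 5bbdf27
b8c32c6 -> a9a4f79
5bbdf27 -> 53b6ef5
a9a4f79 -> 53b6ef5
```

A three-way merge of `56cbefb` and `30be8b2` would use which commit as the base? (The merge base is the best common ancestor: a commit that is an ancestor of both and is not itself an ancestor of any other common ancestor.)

Ancestors of 56cbefb: {53b6ef5, 56cbefb, 5bbdf27, 5ee3f7d, 6a1e39e, a9a4f79, b8c32c6}.
Ancestors of 30be8b2: {2c46553, 30be8b2, 53b6ef5, 5bbdf27, 5ee3f7d, a9a4f79, b8c32c6}.
Common ancestors: {53b6ef5, 5bbdf27, 5ee3f7d, a9a4f79, b8c32c6}.
Among these, 5ee3f7d is not an ancestor of any other common ancestor — it is the merge base.

5ee3f7d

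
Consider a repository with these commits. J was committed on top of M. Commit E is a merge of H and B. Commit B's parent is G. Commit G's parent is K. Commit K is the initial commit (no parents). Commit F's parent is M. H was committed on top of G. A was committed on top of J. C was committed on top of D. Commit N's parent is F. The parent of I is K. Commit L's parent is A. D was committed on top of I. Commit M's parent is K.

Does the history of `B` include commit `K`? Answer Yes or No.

Yes

Ancestors of B (commits reachable by following parents): {B, G, K}.
K is in that set, so it is an ancestor of B.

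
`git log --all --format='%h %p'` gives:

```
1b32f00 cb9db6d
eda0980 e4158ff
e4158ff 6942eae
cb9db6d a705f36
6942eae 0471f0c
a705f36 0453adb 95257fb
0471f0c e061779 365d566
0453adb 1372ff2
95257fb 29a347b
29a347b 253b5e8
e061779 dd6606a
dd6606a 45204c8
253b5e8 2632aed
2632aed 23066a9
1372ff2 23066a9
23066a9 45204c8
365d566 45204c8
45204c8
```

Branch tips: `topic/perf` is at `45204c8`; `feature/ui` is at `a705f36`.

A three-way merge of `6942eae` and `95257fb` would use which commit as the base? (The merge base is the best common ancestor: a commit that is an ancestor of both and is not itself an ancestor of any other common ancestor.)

45204c8

Ancestors of 6942eae: {0471f0c, 365d566, 45204c8, 6942eae, dd6606a, e061779}.
Ancestors of 95257fb: {23066a9, 253b5e8, 2632aed, 29a347b, 45204c8, 95257fb}.
Common ancestors: {45204c8}.
The only common ancestor is 45204c8, so it is the merge base.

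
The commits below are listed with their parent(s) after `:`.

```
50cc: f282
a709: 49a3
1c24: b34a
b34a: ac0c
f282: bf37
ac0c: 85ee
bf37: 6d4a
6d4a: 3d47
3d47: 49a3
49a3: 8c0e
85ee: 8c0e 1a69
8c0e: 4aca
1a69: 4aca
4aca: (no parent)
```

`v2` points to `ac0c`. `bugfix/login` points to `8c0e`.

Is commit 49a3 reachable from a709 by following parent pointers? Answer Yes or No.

Yes

Ancestors of a709 (commits reachable by following parents): {49a3, 4aca, 8c0e, a709}.
49a3 is in that set, so it is an ancestor of a709.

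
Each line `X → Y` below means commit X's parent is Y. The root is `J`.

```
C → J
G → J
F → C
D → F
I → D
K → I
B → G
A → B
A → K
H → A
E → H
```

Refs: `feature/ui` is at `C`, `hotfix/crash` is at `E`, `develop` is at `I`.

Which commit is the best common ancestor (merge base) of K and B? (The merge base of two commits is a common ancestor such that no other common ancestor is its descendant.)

Ancestors of K: {C, D, F, I, J, K}.
Ancestors of B: {B, G, J}.
Common ancestors: {J}.
The only common ancestor is J, so it is the merge base.

J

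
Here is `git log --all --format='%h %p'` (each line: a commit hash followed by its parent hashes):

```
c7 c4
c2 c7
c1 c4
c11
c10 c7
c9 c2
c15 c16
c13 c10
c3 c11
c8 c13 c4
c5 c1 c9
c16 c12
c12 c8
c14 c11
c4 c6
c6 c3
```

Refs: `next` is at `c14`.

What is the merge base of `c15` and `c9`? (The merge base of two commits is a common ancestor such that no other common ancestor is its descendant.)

c7

Ancestors of c15: {c10, c11, c12, c13, c15, c16, c3, c4, c6, c7, c8}.
Ancestors of c9: {c11, c2, c3, c4, c6, c7, c9}.
Common ancestors: {c11, c3, c4, c6, c7}.
Among these, c7 is not an ancestor of any other common ancestor — it is the merge base.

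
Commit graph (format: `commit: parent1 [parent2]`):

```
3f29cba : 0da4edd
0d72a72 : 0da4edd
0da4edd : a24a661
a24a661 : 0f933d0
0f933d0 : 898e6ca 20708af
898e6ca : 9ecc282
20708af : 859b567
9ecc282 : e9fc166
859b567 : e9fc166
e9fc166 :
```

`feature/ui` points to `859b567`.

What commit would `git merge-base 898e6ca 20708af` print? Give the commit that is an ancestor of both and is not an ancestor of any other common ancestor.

e9fc166

Ancestors of 898e6ca: {898e6ca, 9ecc282, e9fc166}.
Ancestors of 20708af: {20708af, 859b567, e9fc166}.
Common ancestors: {e9fc166}.
The only common ancestor is e9fc166, so it is the merge base.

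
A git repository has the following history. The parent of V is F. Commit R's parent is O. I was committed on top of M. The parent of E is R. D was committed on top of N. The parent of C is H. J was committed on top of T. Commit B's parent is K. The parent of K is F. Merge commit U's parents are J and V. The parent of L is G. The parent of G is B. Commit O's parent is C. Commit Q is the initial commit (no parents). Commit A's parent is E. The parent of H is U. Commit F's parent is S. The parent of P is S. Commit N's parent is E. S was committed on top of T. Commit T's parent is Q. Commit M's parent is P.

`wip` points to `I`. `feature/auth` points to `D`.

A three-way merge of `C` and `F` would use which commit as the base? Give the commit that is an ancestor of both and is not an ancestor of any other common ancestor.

Ancestors of C: {C, F, H, J, Q, S, T, U, V}.
Ancestors of F: {F, Q, S, T}.
Common ancestors: {F, Q, S, T}.
Among these, F is not an ancestor of any other common ancestor — it is the merge base.

F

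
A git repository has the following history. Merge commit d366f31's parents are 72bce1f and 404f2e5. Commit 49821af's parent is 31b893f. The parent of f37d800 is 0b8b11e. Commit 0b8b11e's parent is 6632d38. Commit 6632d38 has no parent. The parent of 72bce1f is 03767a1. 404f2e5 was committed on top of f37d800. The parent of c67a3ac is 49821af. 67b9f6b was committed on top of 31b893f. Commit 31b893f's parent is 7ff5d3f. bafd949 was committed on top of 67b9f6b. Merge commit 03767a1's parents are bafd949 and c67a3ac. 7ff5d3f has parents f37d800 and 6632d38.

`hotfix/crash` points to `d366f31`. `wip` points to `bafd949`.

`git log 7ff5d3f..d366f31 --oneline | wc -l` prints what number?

Reachable from d366f31: {03767a1, 0b8b11e, 31b893f, 404f2e5, 49821af, 6632d38, 67b9f6b, 72bce1f, 7ff5d3f, bafd949, c67a3ac, d366f31, f37d800}.
Reachable from 7ff5d3f: {0b8b11e, 6632d38, 7ff5d3f, f37d800}.
In d366f31's history but not 7ff5d3f's: {03767a1, 31b893f, 404f2e5, 49821af, 67b9f6b, 72bce1f, bafd949, c67a3ac, d366f31} — 9 commits.

9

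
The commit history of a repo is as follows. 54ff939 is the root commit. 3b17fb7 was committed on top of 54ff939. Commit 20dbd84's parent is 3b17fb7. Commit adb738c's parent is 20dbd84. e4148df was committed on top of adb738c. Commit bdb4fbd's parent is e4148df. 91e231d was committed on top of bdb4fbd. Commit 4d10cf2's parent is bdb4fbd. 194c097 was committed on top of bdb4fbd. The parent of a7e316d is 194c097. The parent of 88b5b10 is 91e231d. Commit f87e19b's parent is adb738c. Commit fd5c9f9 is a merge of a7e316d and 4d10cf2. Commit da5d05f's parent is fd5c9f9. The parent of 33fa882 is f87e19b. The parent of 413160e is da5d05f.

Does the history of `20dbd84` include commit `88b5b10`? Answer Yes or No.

No

Ancestors of 20dbd84: {20dbd84, 3b17fb7, 54ff939}.
88b5b10 is not in that set, so it is not an ancestor of 20dbd84.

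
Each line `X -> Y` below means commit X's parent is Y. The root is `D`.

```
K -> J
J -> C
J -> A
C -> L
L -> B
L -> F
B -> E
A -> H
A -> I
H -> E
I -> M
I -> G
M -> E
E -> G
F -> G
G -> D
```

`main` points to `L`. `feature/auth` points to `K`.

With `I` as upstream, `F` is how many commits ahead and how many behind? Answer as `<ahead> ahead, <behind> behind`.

Reachable from F: {D, F, G}.
Reachable from I: {D, E, G, I, M}.
Only in F's history (ahead): {F} — 1.
Only in I's history (behind): {E, I, M} — 3.

1 ahead, 3 behind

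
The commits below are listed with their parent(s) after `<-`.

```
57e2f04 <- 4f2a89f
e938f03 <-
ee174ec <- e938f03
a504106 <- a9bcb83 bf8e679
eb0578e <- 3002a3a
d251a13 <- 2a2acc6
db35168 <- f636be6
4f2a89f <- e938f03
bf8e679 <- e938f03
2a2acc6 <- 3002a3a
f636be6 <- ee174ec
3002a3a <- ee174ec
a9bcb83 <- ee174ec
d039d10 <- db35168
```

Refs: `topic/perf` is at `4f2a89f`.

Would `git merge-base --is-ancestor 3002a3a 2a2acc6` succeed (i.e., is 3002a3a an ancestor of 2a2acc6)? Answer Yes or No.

Yes

Ancestors of 2a2acc6 (commits reachable by following parents): {2a2acc6, 3002a3a, e938f03, ee174ec}.
3002a3a is in that set, so it is an ancestor of 2a2acc6.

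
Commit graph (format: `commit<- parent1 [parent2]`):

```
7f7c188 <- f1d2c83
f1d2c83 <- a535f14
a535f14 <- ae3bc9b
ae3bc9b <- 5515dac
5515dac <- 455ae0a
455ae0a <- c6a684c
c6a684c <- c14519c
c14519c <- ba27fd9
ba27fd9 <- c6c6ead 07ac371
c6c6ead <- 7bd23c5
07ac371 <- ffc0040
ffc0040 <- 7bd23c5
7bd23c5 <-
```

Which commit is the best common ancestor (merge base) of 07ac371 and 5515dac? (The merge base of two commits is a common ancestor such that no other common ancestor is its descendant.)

07ac371

Ancestors of 07ac371: {07ac371, 7bd23c5, ffc0040}.
Ancestors of 5515dac: {07ac371, 455ae0a, 5515dac, 7bd23c5, ba27fd9, c14519c, c6a684c, c6c6ead, ffc0040}.
Common ancestors: {07ac371, 7bd23c5, ffc0040}.
Among these, 07ac371 is not an ancestor of any other common ancestor — it is the merge base.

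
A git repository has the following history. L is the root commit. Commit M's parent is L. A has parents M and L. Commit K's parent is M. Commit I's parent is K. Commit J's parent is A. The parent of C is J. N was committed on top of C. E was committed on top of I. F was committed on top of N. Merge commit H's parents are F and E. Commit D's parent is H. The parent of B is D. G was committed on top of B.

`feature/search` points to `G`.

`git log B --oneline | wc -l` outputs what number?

13

Walking parent pointers from B: reachable set = {A, B, C, D, E, F, H, I, J, K, L, M, N}.
That is 13 commits.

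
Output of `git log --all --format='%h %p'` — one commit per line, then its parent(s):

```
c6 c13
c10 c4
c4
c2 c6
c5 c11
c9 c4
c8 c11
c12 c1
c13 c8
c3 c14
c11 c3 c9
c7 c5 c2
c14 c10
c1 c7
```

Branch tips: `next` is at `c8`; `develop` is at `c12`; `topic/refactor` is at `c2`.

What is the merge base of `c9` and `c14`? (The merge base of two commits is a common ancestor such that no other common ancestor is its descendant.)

Ancestors of c9: {c4, c9}.
Ancestors of c14: {c10, c14, c4}.
Common ancestors: {c4}.
The only common ancestor is c4, so it is the merge base.

c4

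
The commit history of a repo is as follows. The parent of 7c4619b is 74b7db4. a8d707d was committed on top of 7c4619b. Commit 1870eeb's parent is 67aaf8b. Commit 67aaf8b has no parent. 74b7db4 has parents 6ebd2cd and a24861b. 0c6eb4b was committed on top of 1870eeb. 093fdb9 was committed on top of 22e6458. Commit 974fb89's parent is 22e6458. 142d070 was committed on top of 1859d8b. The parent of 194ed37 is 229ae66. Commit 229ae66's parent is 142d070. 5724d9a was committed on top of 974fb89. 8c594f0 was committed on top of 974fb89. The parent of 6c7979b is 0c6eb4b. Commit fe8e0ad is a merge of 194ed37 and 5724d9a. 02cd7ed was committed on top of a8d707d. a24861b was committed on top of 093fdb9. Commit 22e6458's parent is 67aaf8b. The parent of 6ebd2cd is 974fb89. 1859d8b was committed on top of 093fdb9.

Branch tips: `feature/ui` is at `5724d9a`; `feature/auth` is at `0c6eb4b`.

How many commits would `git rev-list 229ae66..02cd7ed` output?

7

Reachable from 02cd7ed: {02cd7ed, 093fdb9, 22e6458, 67aaf8b, 6ebd2cd, 74b7db4, 7c4619b, 974fb89, a24861b, a8d707d}.
Reachable from 229ae66: {093fdb9, 142d070, 1859d8b, 229ae66, 22e6458, 67aaf8b}.
In 02cd7ed's history but not 229ae66's: {02cd7ed, 6ebd2cd, 74b7db4, 7c4619b, 974fb89, a24861b, a8d707d} — 7 commits.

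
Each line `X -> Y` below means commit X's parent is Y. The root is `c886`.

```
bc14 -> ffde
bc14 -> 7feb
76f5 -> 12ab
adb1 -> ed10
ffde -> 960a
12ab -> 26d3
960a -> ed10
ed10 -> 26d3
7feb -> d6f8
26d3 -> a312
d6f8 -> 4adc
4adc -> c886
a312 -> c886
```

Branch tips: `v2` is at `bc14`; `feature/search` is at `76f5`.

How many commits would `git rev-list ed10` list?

4

Walking parent pointers from ed10: reachable set = {26d3, a312, c886, ed10}.
That is 4 commits.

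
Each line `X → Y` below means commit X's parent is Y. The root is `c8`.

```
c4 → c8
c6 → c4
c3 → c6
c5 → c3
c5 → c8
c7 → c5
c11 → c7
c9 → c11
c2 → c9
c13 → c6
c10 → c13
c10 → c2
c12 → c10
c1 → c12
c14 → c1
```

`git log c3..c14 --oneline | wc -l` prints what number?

10

Reachable from c14: {c1, c10, c11, c12, c13, c14, c2, c3, c4, c5, c6, c7, c8, c9}.
Reachable from c3: {c3, c4, c6, c8}.
In c14's history but not c3's: {c1, c10, c11, c12, c13, c14, c2, c5, c7, c9} — 10 commits.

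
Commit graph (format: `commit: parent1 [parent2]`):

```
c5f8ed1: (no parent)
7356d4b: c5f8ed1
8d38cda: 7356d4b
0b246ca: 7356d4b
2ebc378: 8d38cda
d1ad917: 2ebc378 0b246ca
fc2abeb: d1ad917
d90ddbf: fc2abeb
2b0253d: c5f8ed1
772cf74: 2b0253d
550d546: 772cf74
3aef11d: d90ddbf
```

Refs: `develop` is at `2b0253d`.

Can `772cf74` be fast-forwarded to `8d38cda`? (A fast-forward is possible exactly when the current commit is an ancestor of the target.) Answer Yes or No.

A fast-forward from 772cf74 to 8d38cda is possible iff 772cf74 is an ancestor of 8d38cda.
Ancestors of 8d38cda: {7356d4b, 8d38cda, c5f8ed1}.
772cf74 is not among them, so fast-forward is not possible.

No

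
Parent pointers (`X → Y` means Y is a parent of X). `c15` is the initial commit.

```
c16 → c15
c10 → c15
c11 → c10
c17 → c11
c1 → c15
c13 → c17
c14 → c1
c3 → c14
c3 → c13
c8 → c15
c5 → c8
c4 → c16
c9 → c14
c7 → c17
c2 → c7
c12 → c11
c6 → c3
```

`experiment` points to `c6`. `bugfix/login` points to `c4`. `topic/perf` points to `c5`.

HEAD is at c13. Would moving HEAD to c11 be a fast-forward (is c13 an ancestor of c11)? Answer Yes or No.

No

A fast-forward from c13 to c11 is possible iff c13 is an ancestor of c11.
Ancestors of c11: {c10, c11, c15}.
c13 is not among them, so fast-forward is not possible.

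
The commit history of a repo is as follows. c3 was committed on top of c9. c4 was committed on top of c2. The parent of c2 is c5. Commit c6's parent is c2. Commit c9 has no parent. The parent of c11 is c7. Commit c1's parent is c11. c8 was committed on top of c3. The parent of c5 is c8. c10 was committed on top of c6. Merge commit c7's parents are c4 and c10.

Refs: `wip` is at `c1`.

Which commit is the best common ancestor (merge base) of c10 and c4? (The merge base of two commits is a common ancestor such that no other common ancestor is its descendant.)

c2

Ancestors of c10: {c10, c2, c3, c5, c6, c8, c9}.
Ancestors of c4: {c2, c3, c4, c5, c8, c9}.
Common ancestors: {c2, c3, c5, c8, c9}.
Among these, c2 is not an ancestor of any other common ancestor — it is the merge base.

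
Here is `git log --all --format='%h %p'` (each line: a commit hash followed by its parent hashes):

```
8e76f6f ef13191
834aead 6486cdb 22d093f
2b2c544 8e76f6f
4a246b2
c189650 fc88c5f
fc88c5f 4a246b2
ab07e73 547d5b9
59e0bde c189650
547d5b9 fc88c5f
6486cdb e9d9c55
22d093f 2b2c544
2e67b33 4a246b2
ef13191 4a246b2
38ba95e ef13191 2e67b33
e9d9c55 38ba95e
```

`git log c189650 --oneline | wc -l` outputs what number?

Walking parent pointers from c189650: reachable set = {4a246b2, c189650, fc88c5f}.
That is 3 commits.

3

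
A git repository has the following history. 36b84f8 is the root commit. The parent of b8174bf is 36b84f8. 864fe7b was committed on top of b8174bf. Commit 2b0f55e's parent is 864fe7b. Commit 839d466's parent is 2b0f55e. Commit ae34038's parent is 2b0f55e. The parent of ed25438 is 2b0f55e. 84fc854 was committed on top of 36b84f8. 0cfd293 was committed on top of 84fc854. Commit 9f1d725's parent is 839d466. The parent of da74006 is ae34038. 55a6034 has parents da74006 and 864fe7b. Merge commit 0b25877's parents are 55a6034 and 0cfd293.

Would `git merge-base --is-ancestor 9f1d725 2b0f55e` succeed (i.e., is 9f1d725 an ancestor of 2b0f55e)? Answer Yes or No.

No

Ancestors of 2b0f55e: {2b0f55e, 36b84f8, 864fe7b, b8174bf}.
9f1d725 is not in that set, so it is not an ancestor of 2b0f55e.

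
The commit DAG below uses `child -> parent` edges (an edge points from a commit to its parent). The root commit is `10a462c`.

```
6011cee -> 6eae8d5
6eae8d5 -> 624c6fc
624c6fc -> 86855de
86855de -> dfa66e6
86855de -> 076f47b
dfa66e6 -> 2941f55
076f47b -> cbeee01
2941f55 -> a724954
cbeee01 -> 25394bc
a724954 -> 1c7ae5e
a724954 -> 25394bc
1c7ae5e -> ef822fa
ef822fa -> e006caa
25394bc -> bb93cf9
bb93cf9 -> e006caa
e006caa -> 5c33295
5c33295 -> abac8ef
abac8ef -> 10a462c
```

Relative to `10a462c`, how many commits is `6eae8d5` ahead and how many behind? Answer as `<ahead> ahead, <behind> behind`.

Reachable from 6eae8d5: {076f47b, 10a462c, 1c7ae5e, 25394bc, 2941f55, 5c33295, 624c6fc, 6eae8d5, 86855de, a724954, abac8ef, bb93cf9, cbeee01, dfa66e6, e006caa, ef822fa}.
Reachable from 10a462c: {10a462c}.
Only in 6eae8d5's history (ahead): {076f47b, 1c7ae5e, 25394bc, 2941f55, 5c33295, 624c6fc, 6eae8d5, 86855de, a724954, abac8ef, bb93cf9, cbeee01, dfa66e6, e006caa, ef822fa} — 15.
Only in 10a462c's history (behind): {} — 0.

15 ahead, 0 behind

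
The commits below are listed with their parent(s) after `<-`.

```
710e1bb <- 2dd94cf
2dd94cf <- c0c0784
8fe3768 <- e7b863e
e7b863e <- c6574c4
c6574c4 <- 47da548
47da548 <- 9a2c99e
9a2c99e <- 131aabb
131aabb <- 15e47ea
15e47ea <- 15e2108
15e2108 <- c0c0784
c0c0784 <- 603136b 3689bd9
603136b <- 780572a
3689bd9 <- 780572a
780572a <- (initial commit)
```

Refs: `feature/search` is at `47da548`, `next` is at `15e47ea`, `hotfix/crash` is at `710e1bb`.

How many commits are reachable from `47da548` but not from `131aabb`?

Reachable from 47da548: {131aabb, 15e2108, 15e47ea, 3689bd9, 47da548, 603136b, 780572a, 9a2c99e, c0c0784}.
Reachable from 131aabb: {131aabb, 15e2108, 15e47ea, 3689bd9, 603136b, 780572a, c0c0784}.
In 47da548's history but not 131aabb's: {47da548, 9a2c99e} — 2 commits.

2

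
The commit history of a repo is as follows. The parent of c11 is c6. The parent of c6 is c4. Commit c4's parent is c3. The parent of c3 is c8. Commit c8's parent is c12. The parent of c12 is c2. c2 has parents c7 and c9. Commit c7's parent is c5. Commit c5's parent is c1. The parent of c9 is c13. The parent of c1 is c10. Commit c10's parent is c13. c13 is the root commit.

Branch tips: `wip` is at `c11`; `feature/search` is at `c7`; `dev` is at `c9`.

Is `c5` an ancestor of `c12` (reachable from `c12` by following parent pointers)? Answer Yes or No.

Yes

Ancestors of c12 (commits reachable by following parents): {c1, c10, c12, c13, c2, c5, c7, c9}.
c5 is in that set, so it is an ancestor of c12.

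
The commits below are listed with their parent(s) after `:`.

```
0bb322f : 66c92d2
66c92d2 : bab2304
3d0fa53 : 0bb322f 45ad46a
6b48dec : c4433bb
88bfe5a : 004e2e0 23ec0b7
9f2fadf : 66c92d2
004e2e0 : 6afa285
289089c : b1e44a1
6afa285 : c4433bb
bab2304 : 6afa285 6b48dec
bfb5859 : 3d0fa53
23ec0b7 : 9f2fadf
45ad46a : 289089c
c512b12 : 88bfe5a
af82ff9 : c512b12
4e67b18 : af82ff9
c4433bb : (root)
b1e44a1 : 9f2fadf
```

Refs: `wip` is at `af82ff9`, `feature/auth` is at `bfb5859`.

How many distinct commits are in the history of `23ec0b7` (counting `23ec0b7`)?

Walking parent pointers from 23ec0b7: reachable set = {23ec0b7, 66c92d2, 6afa285, 6b48dec, 9f2fadf, bab2304, c4433bb}.
That is 7 commits.

7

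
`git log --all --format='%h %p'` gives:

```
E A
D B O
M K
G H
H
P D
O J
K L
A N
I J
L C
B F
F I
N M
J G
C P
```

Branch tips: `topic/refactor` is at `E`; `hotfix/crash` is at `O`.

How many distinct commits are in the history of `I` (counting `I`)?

Walking parent pointers from I: reachable set = {G, H, I, J}.
That is 4 commits.

4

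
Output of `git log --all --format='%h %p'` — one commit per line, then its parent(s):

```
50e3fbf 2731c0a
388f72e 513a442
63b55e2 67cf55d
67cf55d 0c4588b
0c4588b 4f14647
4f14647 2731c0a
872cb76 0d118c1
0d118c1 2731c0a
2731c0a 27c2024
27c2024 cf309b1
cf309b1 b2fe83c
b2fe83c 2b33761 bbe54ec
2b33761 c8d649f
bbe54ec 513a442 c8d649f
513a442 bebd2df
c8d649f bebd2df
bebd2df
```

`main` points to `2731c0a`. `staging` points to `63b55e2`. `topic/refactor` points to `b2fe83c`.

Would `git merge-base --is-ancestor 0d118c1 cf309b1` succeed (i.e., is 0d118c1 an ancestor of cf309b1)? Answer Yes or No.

Ancestors of cf309b1: {2b33761, 513a442, b2fe83c, bbe54ec, bebd2df, c8d649f, cf309b1}.
0d118c1 is not in that set, so it is not an ancestor of cf309b1.

No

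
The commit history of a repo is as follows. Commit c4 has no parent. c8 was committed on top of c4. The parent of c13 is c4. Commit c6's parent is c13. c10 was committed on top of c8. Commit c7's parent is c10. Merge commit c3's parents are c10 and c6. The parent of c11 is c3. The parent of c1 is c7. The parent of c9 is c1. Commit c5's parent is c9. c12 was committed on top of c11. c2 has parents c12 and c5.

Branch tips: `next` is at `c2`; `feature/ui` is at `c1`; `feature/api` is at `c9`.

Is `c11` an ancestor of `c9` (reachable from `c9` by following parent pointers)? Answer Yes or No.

No

Ancestors of c9: {c1, c10, c4, c7, c8, c9}.
c11 is not in that set, so it is not an ancestor of c9.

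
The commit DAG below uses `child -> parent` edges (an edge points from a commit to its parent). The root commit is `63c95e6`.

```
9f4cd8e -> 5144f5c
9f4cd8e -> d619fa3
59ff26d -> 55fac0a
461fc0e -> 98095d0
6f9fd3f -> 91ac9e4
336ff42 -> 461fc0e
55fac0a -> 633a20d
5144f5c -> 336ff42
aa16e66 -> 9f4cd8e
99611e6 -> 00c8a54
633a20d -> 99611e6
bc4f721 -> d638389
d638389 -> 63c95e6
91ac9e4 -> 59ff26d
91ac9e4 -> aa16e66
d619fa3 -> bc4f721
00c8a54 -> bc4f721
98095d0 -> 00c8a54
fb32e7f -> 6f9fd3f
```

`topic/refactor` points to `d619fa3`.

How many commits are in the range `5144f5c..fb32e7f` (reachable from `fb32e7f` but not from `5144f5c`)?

Reachable from fb32e7f: {00c8a54, 336ff42, 461fc0e, 5144f5c, 55fac0a, 59ff26d, 633a20d, 63c95e6, 6f9fd3f, 91ac9e4, 98095d0, 99611e6, 9f4cd8e, aa16e66, bc4f721, d619fa3, d638389, fb32e7f}.
Reachable from 5144f5c: {00c8a54, 336ff42, 461fc0e, 5144f5c, 63c95e6, 98095d0, bc4f721, d638389}.
In fb32e7f's history but not 5144f5c's: {55fac0a, 59ff26d, 633a20d, 6f9fd3f, 91ac9e4, 99611e6, 9f4cd8e, aa16e66, d619fa3, fb32e7f} — 10 commits.

10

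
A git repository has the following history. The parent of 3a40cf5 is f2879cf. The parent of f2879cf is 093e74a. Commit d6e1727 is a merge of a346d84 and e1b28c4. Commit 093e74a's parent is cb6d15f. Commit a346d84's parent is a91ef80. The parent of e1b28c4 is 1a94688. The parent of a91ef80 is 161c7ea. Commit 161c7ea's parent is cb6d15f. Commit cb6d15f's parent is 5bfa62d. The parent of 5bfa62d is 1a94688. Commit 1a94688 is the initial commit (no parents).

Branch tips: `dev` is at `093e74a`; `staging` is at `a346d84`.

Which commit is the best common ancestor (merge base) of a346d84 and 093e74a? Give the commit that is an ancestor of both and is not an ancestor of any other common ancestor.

Ancestors of a346d84: {161c7ea, 1a94688, 5bfa62d, a346d84, a91ef80, cb6d15f}.
Ancestors of 093e74a: {093e74a, 1a94688, 5bfa62d, cb6d15f}.
Common ancestors: {1a94688, 5bfa62d, cb6d15f}.
Among these, cb6d15f is not an ancestor of any other common ancestor — it is the merge base.

cb6d15f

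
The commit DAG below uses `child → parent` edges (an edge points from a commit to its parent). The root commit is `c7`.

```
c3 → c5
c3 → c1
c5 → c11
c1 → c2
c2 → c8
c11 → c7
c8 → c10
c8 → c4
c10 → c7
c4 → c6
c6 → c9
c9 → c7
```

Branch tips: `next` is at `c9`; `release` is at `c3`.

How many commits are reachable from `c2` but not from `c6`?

4

Reachable from c2: {c10, c2, c4, c6, c7, c8, c9}.
Reachable from c6: {c6, c7, c9}.
In c2's history but not c6's: {c10, c2, c4, c8} — 4 commits.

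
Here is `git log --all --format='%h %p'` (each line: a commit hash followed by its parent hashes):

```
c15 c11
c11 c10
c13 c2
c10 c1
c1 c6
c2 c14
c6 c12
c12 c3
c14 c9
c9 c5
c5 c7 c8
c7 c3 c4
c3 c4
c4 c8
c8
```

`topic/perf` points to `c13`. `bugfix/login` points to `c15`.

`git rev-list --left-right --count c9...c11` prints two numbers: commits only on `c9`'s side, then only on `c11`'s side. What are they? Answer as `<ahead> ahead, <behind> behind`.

3 ahead, 5 behind

Reachable from c9: {c3, c4, c5, c7, c8, c9}.
Reachable from c11: {c1, c10, c11, c12, c3, c4, c6, c8}.
Only in c9's history (ahead): {c5, c7, c9} — 3.
Only in c11's history (behind): {c1, c10, c11, c12, c6} — 5.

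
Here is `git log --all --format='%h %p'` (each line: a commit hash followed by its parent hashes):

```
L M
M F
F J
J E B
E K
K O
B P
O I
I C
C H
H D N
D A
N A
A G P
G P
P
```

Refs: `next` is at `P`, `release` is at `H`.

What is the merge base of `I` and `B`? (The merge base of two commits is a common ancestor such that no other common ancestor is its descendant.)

P

Ancestors of I: {A, C, D, G, H, I, N, P}.
Ancestors of B: {B, P}.
Common ancestors: {P}.
The only common ancestor is P, so it is the merge base.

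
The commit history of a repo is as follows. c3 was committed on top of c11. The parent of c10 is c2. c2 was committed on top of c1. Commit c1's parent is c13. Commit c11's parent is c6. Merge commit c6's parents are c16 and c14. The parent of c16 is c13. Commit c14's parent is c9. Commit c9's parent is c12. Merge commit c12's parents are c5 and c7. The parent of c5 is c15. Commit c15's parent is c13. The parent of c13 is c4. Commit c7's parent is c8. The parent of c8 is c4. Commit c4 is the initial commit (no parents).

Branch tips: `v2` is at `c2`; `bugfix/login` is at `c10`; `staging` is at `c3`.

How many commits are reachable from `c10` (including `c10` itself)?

5

Walking parent pointers from c10: reachable set = {c1, c10, c13, c2, c4}.
That is 5 commits.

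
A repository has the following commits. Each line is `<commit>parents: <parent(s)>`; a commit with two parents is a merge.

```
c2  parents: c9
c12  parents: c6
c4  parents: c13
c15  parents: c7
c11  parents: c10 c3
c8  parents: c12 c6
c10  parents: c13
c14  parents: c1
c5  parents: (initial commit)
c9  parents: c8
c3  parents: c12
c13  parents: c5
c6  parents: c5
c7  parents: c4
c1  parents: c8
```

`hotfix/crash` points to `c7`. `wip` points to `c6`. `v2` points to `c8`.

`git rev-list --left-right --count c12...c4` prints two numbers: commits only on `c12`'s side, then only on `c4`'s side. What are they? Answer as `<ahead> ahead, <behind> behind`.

Reachable from c12: {c12, c5, c6}.
Reachable from c4: {c13, c4, c5}.
Only in c12's history (ahead): {c12, c6} — 2.
Only in c4's history (behind): {c13, c4} — 2.

2 ahead, 2 behind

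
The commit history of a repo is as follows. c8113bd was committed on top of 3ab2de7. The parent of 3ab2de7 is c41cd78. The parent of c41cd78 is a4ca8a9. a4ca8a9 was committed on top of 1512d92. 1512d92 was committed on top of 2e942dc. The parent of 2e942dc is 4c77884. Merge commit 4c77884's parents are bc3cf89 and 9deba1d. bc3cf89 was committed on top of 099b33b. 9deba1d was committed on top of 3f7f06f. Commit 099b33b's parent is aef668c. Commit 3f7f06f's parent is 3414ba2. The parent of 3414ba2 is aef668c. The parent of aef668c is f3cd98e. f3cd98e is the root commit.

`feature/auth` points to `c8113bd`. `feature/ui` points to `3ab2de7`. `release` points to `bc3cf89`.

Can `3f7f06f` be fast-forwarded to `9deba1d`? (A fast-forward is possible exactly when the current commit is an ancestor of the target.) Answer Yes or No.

Yes

A fast-forward from 3f7f06f to 9deba1d is possible iff 3f7f06f is an ancestor of 9deba1d.
Ancestors of 9deba1d: {3414ba2, 3f7f06f, 9deba1d, aef668c, f3cd98e}.
3f7f06f is among them, so fast-forward is possible.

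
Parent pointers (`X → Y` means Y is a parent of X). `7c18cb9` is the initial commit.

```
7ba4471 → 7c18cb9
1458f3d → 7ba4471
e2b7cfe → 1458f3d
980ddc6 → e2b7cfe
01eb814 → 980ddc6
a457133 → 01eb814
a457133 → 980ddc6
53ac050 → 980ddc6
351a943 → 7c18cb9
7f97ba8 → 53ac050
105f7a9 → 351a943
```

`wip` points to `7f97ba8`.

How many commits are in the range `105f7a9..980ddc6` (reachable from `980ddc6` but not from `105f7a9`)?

Reachable from 980ddc6: {1458f3d, 7ba4471, 7c18cb9, 980ddc6, e2b7cfe}.
Reachable from 105f7a9: {105f7a9, 351a943, 7c18cb9}.
In 980ddc6's history but not 105f7a9's: {1458f3d, 7ba4471, 980ddc6, e2b7cfe} — 4 commits.

4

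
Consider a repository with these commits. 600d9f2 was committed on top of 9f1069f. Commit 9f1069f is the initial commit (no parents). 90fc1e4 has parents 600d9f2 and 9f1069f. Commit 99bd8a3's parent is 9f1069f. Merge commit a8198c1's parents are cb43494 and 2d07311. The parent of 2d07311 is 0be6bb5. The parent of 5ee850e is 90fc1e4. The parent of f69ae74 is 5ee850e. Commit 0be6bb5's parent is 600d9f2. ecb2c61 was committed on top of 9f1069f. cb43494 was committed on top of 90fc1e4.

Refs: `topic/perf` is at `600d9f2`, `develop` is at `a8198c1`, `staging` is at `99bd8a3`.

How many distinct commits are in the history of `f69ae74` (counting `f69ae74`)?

5

Walking parent pointers from f69ae74: reachable set = {5ee850e, 600d9f2, 90fc1e4, 9f1069f, f69ae74}.
That is 5 commits.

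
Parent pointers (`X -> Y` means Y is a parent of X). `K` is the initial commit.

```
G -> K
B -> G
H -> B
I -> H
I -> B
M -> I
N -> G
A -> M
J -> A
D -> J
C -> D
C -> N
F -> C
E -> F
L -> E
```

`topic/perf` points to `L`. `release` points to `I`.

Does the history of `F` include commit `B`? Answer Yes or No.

Ancestors of F (commits reachable by following parents): {A, B, C, D, F, G, H, I, J, K, M, N}.
B is in that set, so it is an ancestor of F.

Yes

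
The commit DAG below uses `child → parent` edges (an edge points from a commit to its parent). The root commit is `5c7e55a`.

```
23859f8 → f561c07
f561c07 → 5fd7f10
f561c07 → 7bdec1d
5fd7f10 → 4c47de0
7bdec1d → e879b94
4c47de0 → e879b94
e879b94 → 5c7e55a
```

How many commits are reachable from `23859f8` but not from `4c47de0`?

Reachable from 23859f8: {23859f8, 4c47de0, 5c7e55a, 5fd7f10, 7bdec1d, e879b94, f561c07}.
Reachable from 4c47de0: {4c47de0, 5c7e55a, e879b94}.
In 23859f8's history but not 4c47de0's: {23859f8, 5fd7f10, 7bdec1d, f561c07} — 4 commits.

4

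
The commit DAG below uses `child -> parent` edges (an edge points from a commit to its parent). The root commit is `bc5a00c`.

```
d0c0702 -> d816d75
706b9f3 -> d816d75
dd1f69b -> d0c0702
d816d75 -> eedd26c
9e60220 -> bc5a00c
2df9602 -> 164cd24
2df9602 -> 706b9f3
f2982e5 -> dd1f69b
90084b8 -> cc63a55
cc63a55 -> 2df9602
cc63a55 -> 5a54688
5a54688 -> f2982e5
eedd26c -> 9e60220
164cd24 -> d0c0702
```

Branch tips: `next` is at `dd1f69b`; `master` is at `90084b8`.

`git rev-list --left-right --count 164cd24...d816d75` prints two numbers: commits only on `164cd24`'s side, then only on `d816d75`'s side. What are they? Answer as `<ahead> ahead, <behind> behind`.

Reachable from 164cd24: {164cd24, 9e60220, bc5a00c, d0c0702, d816d75, eedd26c}.
Reachable from d816d75: {9e60220, bc5a00c, d816d75, eedd26c}.
Only in 164cd24's history (ahead): {164cd24, d0c0702} — 2.
Only in d816d75's history (behind): {} — 0.

2 ahead, 0 behind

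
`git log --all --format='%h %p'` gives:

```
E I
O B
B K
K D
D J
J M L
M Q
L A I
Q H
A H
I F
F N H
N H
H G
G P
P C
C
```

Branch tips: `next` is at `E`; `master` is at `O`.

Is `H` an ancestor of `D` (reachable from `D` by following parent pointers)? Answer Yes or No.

Yes

Ancestors of D (commits reachable by following parents): {A, C, D, F, G, H, I, J, L, M, N, P, Q}.
H is in that set, so it is an ancestor of D.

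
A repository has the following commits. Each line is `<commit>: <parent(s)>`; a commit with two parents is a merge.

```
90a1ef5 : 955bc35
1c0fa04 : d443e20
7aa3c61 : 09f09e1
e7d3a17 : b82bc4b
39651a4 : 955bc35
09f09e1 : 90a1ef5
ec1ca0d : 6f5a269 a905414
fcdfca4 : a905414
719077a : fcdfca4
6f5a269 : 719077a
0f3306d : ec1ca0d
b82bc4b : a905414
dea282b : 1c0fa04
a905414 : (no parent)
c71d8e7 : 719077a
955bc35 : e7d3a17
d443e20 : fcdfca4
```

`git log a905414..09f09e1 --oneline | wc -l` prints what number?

Reachable from 09f09e1: {09f09e1, 90a1ef5, 955bc35, a905414, b82bc4b, e7d3a17}.
Reachable from a905414: {a905414}.
In 09f09e1's history but not a905414's: {09f09e1, 90a1ef5, 955bc35, b82bc4b, e7d3a17} — 5 commits.

5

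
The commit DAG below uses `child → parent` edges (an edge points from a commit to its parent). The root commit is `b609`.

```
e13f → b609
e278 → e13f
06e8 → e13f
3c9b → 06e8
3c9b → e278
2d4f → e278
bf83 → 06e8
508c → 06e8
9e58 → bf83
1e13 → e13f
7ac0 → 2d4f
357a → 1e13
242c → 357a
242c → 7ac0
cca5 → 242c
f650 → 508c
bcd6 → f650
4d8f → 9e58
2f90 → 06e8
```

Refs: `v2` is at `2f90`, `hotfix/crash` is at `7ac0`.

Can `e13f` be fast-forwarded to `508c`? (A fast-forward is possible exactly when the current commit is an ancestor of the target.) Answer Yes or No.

Yes

A fast-forward from e13f to 508c is possible iff e13f is an ancestor of 508c.
Ancestors of 508c: {06e8, 508c, b609, e13f}.
e13f is among them, so fast-forward is possible.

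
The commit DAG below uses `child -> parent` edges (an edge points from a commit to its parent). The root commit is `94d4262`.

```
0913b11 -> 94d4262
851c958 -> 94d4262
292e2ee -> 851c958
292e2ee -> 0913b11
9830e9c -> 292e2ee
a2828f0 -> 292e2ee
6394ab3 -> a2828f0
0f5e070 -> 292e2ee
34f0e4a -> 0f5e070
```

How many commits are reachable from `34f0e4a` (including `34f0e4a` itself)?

Walking parent pointers from 34f0e4a: reachable set = {0913b11, 0f5e070, 292e2ee, 34f0e4a, 851c958, 94d4262}.
That is 6 commits.

6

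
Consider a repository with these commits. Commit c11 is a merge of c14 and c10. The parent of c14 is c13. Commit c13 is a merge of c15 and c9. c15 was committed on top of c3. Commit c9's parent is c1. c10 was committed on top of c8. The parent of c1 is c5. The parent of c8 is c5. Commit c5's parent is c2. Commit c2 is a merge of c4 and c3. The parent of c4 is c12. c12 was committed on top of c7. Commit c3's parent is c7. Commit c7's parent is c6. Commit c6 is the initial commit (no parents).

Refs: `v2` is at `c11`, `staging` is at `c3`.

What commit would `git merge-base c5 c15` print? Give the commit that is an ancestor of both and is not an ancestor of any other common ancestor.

c3

Ancestors of c5: {c12, c2, c3, c4, c5, c6, c7}.
Ancestors of c15: {c15, c3, c6, c7}.
Common ancestors: {c3, c6, c7}.
Among these, c3 is not an ancestor of any other common ancestor — it is the merge base.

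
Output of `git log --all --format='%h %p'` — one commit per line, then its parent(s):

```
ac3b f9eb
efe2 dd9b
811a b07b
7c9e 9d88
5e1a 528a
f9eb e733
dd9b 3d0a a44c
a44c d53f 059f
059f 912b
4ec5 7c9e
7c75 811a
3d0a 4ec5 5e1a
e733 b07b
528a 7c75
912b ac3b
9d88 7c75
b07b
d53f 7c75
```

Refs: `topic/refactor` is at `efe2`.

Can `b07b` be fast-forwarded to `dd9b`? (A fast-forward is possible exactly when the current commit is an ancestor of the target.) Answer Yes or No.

Yes

A fast-forward from b07b to dd9b is possible iff b07b is an ancestor of dd9b.
Ancestors of dd9b: {059f, 3d0a, 4ec5, 528a, 5e1a, 7c75, 7c9e, 811a, 912b, 9d88, a44c, ac3b, b07b, d53f, dd9b, e733, f9eb}.
b07b is among them, so fast-forward is possible.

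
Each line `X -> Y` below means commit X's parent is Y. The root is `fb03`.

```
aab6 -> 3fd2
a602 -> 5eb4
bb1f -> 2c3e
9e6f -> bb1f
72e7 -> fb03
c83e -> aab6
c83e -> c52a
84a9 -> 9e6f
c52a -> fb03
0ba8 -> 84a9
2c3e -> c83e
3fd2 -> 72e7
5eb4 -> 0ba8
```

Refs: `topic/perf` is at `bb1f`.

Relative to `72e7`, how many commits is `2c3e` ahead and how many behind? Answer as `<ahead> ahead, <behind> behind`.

5 ahead, 0 behind

Reachable from 2c3e: {2c3e, 3fd2, 72e7, aab6, c52a, c83e, fb03}.
Reachable from 72e7: {72e7, fb03}.
Only in 2c3e's history (ahead): {2c3e, 3fd2, aab6, c52a, c83e} — 5.
Only in 72e7's history (behind): {} — 0.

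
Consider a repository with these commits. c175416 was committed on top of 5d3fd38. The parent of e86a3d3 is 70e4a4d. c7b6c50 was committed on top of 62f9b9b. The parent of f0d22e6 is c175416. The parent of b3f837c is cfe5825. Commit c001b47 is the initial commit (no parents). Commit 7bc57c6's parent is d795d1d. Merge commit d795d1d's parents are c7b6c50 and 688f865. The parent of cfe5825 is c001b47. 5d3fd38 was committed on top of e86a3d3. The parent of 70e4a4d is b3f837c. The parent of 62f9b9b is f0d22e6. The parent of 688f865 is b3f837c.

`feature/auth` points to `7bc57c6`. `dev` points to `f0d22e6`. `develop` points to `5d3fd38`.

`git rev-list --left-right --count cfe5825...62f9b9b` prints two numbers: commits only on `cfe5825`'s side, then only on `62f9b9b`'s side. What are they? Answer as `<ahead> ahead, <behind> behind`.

Reachable from cfe5825: {c001b47, cfe5825}.
Reachable from 62f9b9b: {5d3fd38, 62f9b9b, 70e4a4d, b3f837c, c001b47, c175416, cfe5825, e86a3d3, f0d22e6}.
Only in cfe5825's history (ahead): {} — 0.
Only in 62f9b9b's history (behind): {5d3fd38, 62f9b9b, 70e4a4d, b3f837c, c175416, e86a3d3, f0d22e6} — 7.

0 ahead, 7 behind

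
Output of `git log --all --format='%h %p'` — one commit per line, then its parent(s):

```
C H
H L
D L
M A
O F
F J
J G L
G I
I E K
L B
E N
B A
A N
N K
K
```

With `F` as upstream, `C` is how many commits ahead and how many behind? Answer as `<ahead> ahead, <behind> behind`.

2 ahead, 5 behind

Reachable from C: {A, B, C, H, K, L, N}.
Reachable from F: {A, B, E, F, G, I, J, K, L, N}.
Only in C's history (ahead): {C, H} — 2.
Only in F's history (behind): {E, F, G, I, J} — 5.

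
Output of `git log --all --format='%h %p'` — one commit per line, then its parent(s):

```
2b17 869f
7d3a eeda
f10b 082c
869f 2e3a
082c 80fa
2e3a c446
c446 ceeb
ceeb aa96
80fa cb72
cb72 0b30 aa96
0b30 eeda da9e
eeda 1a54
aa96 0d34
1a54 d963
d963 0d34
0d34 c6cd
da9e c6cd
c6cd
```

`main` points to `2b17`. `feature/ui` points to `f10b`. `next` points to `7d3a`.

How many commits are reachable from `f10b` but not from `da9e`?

10

Reachable from f10b: {082c, 0b30, 0d34, 1a54, 80fa, aa96, c6cd, cb72, d963, da9e, eeda, f10b}.
Reachable from da9e: {c6cd, da9e}.
In f10b's history but not da9e's: {082c, 0b30, 0d34, 1a54, 80fa, aa96, cb72, d963, eeda, f10b} — 10 commits.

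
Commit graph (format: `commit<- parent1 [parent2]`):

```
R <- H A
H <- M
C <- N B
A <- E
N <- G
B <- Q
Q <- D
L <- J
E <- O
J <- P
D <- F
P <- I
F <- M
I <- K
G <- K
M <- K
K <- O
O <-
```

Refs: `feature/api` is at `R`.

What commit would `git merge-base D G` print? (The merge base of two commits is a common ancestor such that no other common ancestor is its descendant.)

K

Ancestors of D: {D, F, K, M, O}.
Ancestors of G: {G, K, O}.
Common ancestors: {K, O}.
Among these, K is not an ancestor of any other common ancestor — it is the merge base.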